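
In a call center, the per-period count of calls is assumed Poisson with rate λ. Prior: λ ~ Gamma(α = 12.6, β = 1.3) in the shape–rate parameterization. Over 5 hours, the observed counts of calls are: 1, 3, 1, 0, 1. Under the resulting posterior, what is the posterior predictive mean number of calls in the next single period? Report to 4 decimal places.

With a Gamma(shape α, rate β) prior, the Poisson likelihood is conjugate: the posterior is Gamma(α + ΣXᵢ, β + n).
Sum of counts S = 6 over n = 5 hours.
Posterior: Gamma(α+S, β+n) = Gamma(12.6+6, 1.3+5) = Gamma(18.6, 6.3).
The predictive distribution for one future period is NegBinom with mean α/β = 2.9524.

2.9524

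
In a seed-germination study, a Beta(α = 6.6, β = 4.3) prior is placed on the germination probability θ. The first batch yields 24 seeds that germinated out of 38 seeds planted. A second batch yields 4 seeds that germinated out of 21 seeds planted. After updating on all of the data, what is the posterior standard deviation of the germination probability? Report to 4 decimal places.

0.0594

The Beta prior is conjugate to a Binomial/Bernoulli likelihood; the update adds successes to α and failures to β.
After batch 1: Beta(6.6+24, 4.3+14) = Beta(30.6, 18.3).
After batch 2: Beta(30.6+4, 18.3+17) = Beta(34.6, 35.3).
Var = αβ/((α+β)²(α+β+1)) = 34.6·35.3/(69.9²·70.9) = 0.00352574; SD = √0.00352574 = 0.0594.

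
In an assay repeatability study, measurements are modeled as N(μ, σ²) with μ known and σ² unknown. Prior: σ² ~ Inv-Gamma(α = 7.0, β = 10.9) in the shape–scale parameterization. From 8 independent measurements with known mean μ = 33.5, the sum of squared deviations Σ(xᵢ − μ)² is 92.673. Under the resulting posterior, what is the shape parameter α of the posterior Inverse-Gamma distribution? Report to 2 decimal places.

With known mean μ and an Inverse-Gamma(α, β) prior on σ², the Normal likelihood is conjugate: posterior is Inv-Gamma(α + n/2, β + Σ(xᵢ−μ)²/2).
Posterior: Inv-Gamma(7.0 + 8/2, 10.9 + 92.673/2) = Inv-Gamma(11.00, 57.2365).
Posterior α = 11.00.

11.00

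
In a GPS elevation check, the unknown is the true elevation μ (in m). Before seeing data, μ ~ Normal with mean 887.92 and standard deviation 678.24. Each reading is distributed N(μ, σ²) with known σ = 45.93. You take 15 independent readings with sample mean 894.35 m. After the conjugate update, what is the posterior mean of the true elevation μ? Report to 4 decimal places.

894.3480

For Normal data with known variance σ², a Normal(μ₀, σ₀²) prior on μ is conjugate. Posterior precision = 1/σ₀² + n/σ²; posterior mean is the precision-weighted average of μ₀ and x̄.
n·x̄ = 15·894.35 = 13415.25.
σ₀² = 678.24² = 460009.4976, σ² = 45.93² = 2109.5649; σ² + n·σ₀² = 2109.5649 + 15·460009.4976 = 6902252.0289.
Posterior mean = (μ₀/σ₀² + n·x̄/σ²)/(1/σ₀² + n/σ²) = (σ²·μ₀ + σ₀²·n·x̄)/(σ² + n·σ₀²) = (2109.5649·887.92 + 460009.4976·13415.25)/6902252.0289 = 6173015537.544408/6902252.0289 = 894.3480.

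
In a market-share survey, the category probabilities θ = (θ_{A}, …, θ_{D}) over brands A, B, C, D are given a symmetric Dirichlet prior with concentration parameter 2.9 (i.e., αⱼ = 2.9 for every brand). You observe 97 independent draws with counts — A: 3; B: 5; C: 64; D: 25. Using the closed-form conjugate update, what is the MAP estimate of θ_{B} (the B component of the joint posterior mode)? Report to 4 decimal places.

The Dirichlet prior is conjugate to the Multinomial likelihood: each posterior αⱼ = prior αⱼ + observed count nⱼ.
Posterior concentration: (5.9, 7.9, 66.9, 27.9), total = 108.6.
Joint mode component: (α_{B}−1)/(Σα−K) = 6.9/104.6 = 0.0660.

0.0660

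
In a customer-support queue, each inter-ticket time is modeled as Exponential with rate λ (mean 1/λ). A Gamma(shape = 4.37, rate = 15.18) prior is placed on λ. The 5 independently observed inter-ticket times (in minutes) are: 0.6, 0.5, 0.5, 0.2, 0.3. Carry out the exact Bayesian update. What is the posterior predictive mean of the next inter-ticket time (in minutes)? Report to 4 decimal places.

2.0645

With a Gamma(shape α, rate β) prior on the exponential rate λ, the posterior after n observations with total T = Σxᵢ is Gamma(α+n, β+T).
Sum of observations T = 2.1 minutes; n = 5.
Posterior: Gamma(4.37+5, 15.18+2.1) = Gamma(9.37, 17.28).
The predictive distribution for the next observation is Lomax; its mean is β/(α−1) = 17.28/8.37 = 2.0645.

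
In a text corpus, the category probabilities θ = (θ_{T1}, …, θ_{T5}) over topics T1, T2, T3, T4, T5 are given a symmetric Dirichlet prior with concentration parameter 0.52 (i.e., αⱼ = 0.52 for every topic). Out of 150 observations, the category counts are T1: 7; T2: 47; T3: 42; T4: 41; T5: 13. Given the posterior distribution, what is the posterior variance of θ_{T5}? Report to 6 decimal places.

0.000526

The Dirichlet prior is conjugate to the Multinomial likelihood: each posterior αⱼ = prior αⱼ + observed count nⱼ.
Posterior concentration: (7.52, 47.52, 42.52, 41.52, 13.52), total = 152.60.
Var[θ_j] = α_j(Σα−α_j)/((Σα)²(Σα+1)) = 13.52·139.08/(152.60²·153.60) = 0.000526.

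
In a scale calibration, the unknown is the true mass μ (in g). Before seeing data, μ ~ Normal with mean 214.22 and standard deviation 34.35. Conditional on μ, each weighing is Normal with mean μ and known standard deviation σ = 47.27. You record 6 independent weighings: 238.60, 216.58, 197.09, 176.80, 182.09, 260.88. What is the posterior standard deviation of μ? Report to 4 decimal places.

16.8246

For Normal data with known variance σ², a Normal(μ₀, σ₀²) prior on μ is conjugate. Posterior precision = 1/σ₀² + n/σ²; posterior mean is the precision-weighted average of μ₀ and x̄.
σ₀² = 34.35² = 1179.9225, σ² = 47.27² = 2234.4529; σ² + n·σ₀² = 2234.4529 + 6·1179.9225 = 9313.9879.
Posterior precision = 1/σ₀² + n/σ² = 1/1179.9225 + 6/2234.4529 = (σ² + n·σ₀²)/(σ₀²σ²) = 9313.9879/(1179.9225·2234.4529); posterior variance σₙ² = σ₀²σ²/(σ² + n·σ₀²) = 1179.9225·2234.4529/9313.9879 = 283.066854.
Posterior SD = √σₙ² = √(1179.9225·2234.4529/9313.9879) = 16.8246.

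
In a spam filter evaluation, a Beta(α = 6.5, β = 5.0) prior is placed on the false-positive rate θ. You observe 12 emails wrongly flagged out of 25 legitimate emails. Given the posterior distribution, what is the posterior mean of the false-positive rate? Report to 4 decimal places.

0.5068

The Beta prior is conjugate to a Binomial/Bernoulli likelihood; the update adds successes to α and failures to β.
Posterior: Beta(α+k, β+n−k) = Beta(6.5+12, 5.0+13) = Beta(18.5, 18.0).
Posterior mean = α/(α+β) = 18.5/36.5 = 0.5068.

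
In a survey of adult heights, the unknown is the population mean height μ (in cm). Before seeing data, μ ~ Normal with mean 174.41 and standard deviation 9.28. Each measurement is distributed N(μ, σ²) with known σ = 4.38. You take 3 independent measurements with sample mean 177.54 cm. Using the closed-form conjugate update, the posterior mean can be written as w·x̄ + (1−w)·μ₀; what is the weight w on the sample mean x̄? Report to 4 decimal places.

0.9309

For Normal data with known variance σ², a Normal(μ₀, σ₀²) prior on μ is conjugate. Posterior precision = 1/σ₀² + n/σ²; posterior mean is the precision-weighted average of μ₀ and x̄.
σ₀² = 9.28² = 86.1184, σ² = 4.38² = 19.1844. Prior precision 1/σ₀² = 1/86.1184; data precision n/σ² = 3/19.1844.
w = (n/σ²)/(1/σ₀² + n/σ²) = n·σ₀²/(σ² + n·σ₀²) = 3·86.1184/(19.1844 + 3·86.1184) = 258.3552/277.5396 = 0.9309.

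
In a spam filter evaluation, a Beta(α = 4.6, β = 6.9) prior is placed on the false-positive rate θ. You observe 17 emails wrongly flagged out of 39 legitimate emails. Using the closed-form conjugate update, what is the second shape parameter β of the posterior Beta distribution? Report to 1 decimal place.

The Beta prior is conjugate to a Binomial/Bernoulli likelihood; the update adds successes to α and failures to β.
Posterior: Beta(α+k, β+n−k) = Beta(4.6+17, 6.9+22) = Beta(21.6, 28.9).
Posterior β = 28.9.

28.9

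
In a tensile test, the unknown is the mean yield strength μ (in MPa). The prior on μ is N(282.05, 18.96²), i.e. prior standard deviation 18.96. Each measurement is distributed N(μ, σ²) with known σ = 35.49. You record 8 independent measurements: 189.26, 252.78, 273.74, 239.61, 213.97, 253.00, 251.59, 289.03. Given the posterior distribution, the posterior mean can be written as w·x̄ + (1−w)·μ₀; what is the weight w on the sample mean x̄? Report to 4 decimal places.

For Normal data with known variance σ², a Normal(μ₀, σ₀²) prior on μ is conjugate. Posterior precision = 1/σ₀² + n/σ²; posterior mean is the precision-weighted average of μ₀ and x̄.
σ₀² = 18.96² = 359.4816, σ² = 35.49² = 1259.5401. Prior precision 1/σ₀² = 1/359.4816; data precision n/σ² = 8/1259.5401.
w = (n/σ²)/(1/σ₀² + n/σ²) = n·σ₀²/(σ² + n·σ₀²) = 8·359.4816/(1259.5401 + 8·359.4816) = 2875.8528/4135.3929 = 0.6954.

0.6954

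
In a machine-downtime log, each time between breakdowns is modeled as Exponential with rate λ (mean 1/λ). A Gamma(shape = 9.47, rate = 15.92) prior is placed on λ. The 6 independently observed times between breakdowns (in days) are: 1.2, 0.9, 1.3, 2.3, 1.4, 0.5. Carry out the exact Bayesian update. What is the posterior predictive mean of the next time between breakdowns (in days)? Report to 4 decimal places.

1.6254

With a Gamma(shape α, rate β) prior on the exponential rate λ, the posterior after n observations with total T = Σxᵢ is Gamma(α+n, β+T).
Sum of observations T = 7.6 days; n = 6.
Posterior: Gamma(9.47+6, 15.92+7.6) = Gamma(15.47, 23.52).
The predictive distribution for the next observation is Lomax; its mean is β/(α−1) = 23.52/14.47 = 1.6254.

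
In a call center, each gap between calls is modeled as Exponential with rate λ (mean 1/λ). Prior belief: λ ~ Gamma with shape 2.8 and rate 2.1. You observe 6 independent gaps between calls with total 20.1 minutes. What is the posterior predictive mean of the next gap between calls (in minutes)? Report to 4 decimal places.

2.8462

With a Gamma(shape α, rate β) prior on the exponential rate λ, the posterior after n observations with total T = Σxᵢ is Gamma(α+n, β+T).
Posterior: Gamma(2.8+6, 2.1+20.1) = Gamma(8.8, 22.2).
The predictive distribution for the next observation is Lomax; its mean is β/(α−1) = 22.2/7.8 = 2.8462.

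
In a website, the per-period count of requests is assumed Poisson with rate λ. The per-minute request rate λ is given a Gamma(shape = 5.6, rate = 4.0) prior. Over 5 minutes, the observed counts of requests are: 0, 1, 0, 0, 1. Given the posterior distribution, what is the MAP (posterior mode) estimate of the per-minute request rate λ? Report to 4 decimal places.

With a Gamma(shape α, rate β) prior, the Poisson likelihood is conjugate: the posterior is Gamma(α + ΣXᵢ, β + n).
Sum of counts S = 2 over n = 5 minutes.
Posterior: Gamma(α+S, β+n) = Gamma(5.6+2, 4.0+5) = Gamma(7.6, 9.0).
Mode of Gamma(α,β) for α≥1 is (α−1)/β = 6.6/9.0 = 0.7333.

0.7333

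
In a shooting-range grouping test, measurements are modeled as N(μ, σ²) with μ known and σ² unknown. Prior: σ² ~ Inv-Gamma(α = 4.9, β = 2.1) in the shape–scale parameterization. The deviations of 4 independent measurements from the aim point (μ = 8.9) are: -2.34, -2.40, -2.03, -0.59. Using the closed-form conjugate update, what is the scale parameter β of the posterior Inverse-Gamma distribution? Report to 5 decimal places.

With known mean μ and an Inverse-Gamma(α, β) prior on σ², the Normal likelihood is conjugate: posterior is Inv-Gamma(α + n/2, β + Σ(xᵢ−μ)²/2).
Σ(xᵢ−μ)² = (-2.34)² + (-2.40)² + (-2.03)² + (-0.59)² = 15.7046.
Posterior: Inv-Gamma(4.9 + 4/2, 2.1 + 15.7046/2) = Inv-Gamma(6.90, 9.95230).
Posterior β = 9.95230.

9.95230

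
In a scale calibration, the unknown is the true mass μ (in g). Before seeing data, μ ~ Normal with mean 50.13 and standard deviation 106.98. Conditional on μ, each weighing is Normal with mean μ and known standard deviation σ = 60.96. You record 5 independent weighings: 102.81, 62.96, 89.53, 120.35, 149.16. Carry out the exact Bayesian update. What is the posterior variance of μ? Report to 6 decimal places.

697.902291

For Normal data with known variance σ², a Normal(μ₀, σ₀²) prior on μ is conjugate. Posterior precision = 1/σ₀² + n/σ²; posterior mean is the precision-weighted average of μ₀ and x̄.
σ₀² = 106.98² = 11444.7204, σ² = 60.96² = 3716.1216; σ² + n·σ₀² = 3716.1216 + 5·11444.7204 = 60939.7236.
Posterior precision = 1/σ₀² + n/σ² = 1/11444.7204 + 5/3716.1216 = (σ² + n·σ₀²)/(σ₀²σ²) = 60939.7236/(11444.7204·3716.1216); posterior variance σₙ² = σ₀²σ²/(σ² + n·σ₀²) = 11444.7204·3716.1216/60939.7236 = 697.902291.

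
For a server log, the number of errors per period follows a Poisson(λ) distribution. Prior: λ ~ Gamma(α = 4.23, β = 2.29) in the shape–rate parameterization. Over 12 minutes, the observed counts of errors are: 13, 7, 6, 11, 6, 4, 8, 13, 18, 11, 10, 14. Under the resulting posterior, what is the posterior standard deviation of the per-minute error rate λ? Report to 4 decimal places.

With a Gamma(shape α, rate β) prior, the Poisson likelihood is conjugate: the posterior is Gamma(α + ΣXᵢ, β + n).
Sum of counts S = 121 over n = 12 minutes.
Posterior: Gamma(α+S, β+n) = Gamma(4.23+121, 2.29+12) = Gamma(125.23, 14.29).
SD = √α/β = √125.23/14.29 = 0.7831.

0.7831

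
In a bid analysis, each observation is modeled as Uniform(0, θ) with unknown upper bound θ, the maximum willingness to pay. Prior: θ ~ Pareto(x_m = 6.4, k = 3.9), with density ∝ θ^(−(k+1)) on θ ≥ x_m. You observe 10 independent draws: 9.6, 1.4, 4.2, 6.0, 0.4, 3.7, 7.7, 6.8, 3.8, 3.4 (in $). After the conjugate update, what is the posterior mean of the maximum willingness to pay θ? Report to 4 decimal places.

10.3442

A Pareto(scale x_m, shape k) prior on the upper bound θ of Uniform(0, θ) is conjugate: posterior is Pareto(max(x_m, max xᵢ), k + n).
Sample maximum = 9.6; prior scale x_m = 6.4 → posterior scale = max = 9.6.
Posterior shape = 3.9 + 10 = 13.9.
E[θ|data] = k·x_m/(k−1) = 13.9·9.6/12.9 = 10.3442.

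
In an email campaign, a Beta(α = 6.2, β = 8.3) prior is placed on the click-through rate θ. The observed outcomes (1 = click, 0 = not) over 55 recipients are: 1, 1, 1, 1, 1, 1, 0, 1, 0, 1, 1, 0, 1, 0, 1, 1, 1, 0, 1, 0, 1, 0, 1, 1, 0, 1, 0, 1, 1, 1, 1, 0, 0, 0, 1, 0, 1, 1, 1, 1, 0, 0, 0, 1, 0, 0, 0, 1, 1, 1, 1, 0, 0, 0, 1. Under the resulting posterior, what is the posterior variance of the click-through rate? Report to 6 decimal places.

The Beta prior is conjugate to a Binomial/Bernoulli likelihood; the update adds successes to α and failures to β.
Posterior: Beta(α+k, β+n−k) = Beta(6.2+33, 8.3+22) = Beta(39.2, 30.3).
Var = αβ/((α+β)²(α+β+1)) = 39.2·30.3/(69.5²·70.5) = 0.003488.

0.003488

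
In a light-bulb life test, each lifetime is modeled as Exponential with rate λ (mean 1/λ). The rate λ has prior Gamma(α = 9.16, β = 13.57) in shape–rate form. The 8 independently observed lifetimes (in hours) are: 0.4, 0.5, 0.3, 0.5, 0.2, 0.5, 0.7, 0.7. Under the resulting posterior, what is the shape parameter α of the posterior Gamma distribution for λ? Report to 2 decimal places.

With a Gamma(shape α, rate β) prior on the exponential rate λ, the posterior after n observations with total T = Σxᵢ is Gamma(α+n, β+T).
Sum of observations T = 3.8 hours; n = 8.
Posterior: Gamma(9.16+8, 13.57+3.8) = Gamma(17.16, 17.37).
Posterior α = 17.16.

17.16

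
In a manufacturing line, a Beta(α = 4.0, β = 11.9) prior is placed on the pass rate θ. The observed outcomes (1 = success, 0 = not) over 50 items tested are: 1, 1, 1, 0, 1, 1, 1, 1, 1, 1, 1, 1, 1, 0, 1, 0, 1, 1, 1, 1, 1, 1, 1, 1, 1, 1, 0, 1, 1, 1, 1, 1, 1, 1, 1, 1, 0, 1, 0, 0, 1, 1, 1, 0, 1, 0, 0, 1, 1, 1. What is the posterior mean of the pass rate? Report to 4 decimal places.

The Beta prior is conjugate to a Binomial/Bernoulli likelihood; the update adds successes to α and failures to β.
Posterior: Beta(α+k, β+n−k) = Beta(4.0+40, 11.9+10) = Beta(44.0, 21.9).
Posterior mean = α/(α+β) = 44.0/65.9 = 0.6677.

0.6677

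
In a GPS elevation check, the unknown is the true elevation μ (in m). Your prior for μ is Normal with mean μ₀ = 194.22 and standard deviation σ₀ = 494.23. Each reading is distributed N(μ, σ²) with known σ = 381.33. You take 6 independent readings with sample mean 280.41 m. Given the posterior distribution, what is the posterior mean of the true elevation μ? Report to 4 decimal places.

For Normal data with known variance σ², a Normal(μ₀, σ₀²) prior on μ is conjugate. Posterior precision = 1/σ₀² + n/σ²; posterior mean is the precision-weighted average of μ₀ and x̄.
n·x̄ = 6·280.41 = 1682.46.
σ₀² = 494.23² = 244263.2929, σ² = 381.33² = 145412.5689; σ² + n·σ₀² = 145412.5689 + 6·244263.2929 = 1610992.3263.
Posterior mean = (μ₀/σ₀² + n·x̄/σ²)/(1/σ₀² + n/σ²) = (σ²·μ₀ + σ₀²·n·x̄)/(σ² + n·σ₀²) = (145412.5689·194.22 + 244263.2929·1682.46)/1610992.3263 = 439205248.904292/1610992.3263 = 272.6303.

272.6303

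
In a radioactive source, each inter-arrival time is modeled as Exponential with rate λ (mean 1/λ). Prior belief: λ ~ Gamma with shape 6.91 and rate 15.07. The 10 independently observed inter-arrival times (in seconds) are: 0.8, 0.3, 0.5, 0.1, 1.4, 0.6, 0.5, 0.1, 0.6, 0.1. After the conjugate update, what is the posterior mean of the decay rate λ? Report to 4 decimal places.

0.8426

With a Gamma(shape α, rate β) prior on the exponential rate λ, the posterior after n observations with total T = Σxᵢ is Gamma(α+n, β+T).
Sum of observations T = 5.0 seconds; n = 10.
Posterior: Gamma(6.91+10, 15.07+5.0) = Gamma(16.91, 20.07).
Posterior mean of λ = α/β = 16.91/20.07 = 0.8426.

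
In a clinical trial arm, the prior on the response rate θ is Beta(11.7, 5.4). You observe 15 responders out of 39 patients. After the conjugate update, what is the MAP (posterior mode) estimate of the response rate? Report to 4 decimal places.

The Beta prior is conjugate to a Binomial/Bernoulli likelihood; the update adds successes to α and failures to β.
Posterior: Beta(α+k, β+n−k) = Beta(11.7+15, 5.4+24) = Beta(26.7, 29.4).
Mode of Beta(a,b) for a,b>1 is (a−1)/(a+b−2) = 25.7/54.1 = 0.4750.

0.4750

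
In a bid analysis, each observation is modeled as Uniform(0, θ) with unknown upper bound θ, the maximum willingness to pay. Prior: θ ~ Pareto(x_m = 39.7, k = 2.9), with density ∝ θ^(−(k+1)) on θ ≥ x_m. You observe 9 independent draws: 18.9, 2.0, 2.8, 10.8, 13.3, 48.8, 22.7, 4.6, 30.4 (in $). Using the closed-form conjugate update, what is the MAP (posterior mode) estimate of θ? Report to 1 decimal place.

A Pareto(scale x_m, shape k) prior on the upper bound θ of Uniform(0, θ) is conjugate: posterior is Pareto(max(x_m, max xᵢ), k + n).
Sample maximum = 48.8; prior scale x_m = 39.7 → posterior scale = max = 48.8.
Posterior shape = 2.9 + 9 = 11.9.
The Pareto density is decreasing on [x_m, ∞), so the mode is x_m = 48.8.

48.8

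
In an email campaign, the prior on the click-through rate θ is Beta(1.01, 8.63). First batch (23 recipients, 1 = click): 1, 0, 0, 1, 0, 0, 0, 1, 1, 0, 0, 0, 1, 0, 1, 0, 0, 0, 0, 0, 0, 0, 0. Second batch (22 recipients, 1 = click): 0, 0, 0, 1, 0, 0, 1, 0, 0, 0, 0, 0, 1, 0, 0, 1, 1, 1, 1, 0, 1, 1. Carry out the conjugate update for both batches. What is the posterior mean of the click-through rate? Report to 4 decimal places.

0.2930

The Beta prior is conjugate to a Binomial/Bernoulli likelihood; the update adds successes to α and failures to β.
After batch 1: Beta(1.01+6, 8.63+17) = Beta(7.01, 25.63).
After batch 2: Beta(7.01+9, 25.63+13) = Beta(16.01, 38.63).
Posterior mean = α/(α+β) = 16.01/54.64 = 0.2930.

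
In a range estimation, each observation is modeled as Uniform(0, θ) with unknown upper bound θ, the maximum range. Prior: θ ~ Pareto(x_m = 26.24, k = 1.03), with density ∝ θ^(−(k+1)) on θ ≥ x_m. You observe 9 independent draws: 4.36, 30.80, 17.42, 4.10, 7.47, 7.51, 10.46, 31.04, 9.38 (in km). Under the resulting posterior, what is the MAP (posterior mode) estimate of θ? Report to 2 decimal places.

A Pareto(scale x_m, shape k) prior on the upper bound θ of Uniform(0, θ) is conjugate: posterior is Pareto(max(x_m, max xᵢ), k + n).
Sample maximum = 31.04; prior scale x_m = 26.24 → posterior scale = max = 31.04.
Posterior shape = 1.03 + 9 = 10.03.
The Pareto density is decreasing on [x_m, ∞), so the mode is x_m = 31.04.

31.04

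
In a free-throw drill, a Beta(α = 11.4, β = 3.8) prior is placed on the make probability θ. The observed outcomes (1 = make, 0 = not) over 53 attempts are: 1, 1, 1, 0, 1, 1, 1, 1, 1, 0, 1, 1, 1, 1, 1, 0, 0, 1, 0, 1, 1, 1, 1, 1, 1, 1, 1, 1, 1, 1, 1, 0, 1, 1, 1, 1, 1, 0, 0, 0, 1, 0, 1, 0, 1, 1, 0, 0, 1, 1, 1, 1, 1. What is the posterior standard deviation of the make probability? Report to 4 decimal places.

The Beta prior is conjugate to a Binomial/Bernoulli likelihood; the update adds successes to α and failures to β.
Posterior: Beta(α+k, β+n−k) = Beta(11.4+40, 3.8+13) = Beta(51.4, 16.8).
Var = αβ/((α+β)²(α+β+1)) = 51.4·16.8/(68.2²·69.2) = 0.00268286; SD = √0.00268286 = 0.0518.

0.0518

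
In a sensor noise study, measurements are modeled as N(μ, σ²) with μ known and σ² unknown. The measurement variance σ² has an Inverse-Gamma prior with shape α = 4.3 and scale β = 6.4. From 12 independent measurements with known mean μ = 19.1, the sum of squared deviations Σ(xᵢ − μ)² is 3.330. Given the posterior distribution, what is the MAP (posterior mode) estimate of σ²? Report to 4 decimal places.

0.7137

With known mean μ and an Inverse-Gamma(α, β) prior on σ², the Normal likelihood is conjugate: posterior is Inv-Gamma(α + n/2, β + Σ(xᵢ−μ)²/2).
Posterior: Inv-Gamma(4.3 + 12/2, 6.4 + 3.330/2) = Inv-Gamma(10.30, 8.0650).
Mode = β/(α+1) = 8.0650/11.30 = 0.7137.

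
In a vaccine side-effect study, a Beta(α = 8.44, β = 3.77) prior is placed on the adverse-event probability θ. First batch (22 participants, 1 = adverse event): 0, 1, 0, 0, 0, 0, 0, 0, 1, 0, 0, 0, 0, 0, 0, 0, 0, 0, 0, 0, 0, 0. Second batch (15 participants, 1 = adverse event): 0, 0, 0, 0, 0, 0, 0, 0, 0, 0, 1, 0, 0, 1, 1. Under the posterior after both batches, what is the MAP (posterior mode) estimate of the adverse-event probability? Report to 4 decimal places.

0.2635

The Beta prior is conjugate to a Binomial/Bernoulli likelihood; the update adds successes to α and failures to β.
After batch 1: Beta(8.44+2, 3.77+20) = Beta(10.44, 23.77).
After batch 2: Beta(10.44+3, 23.77+12) = Beta(13.44, 35.77).
Mode of Beta(a,b) for a,b>1 is (a−1)/(a+b−2) = 12.44/47.21 = 0.2635.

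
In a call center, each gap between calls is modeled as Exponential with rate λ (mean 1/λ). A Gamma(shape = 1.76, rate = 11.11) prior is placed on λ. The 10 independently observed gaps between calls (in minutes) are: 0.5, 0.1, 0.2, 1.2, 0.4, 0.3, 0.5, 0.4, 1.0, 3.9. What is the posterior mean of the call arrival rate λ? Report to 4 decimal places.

With a Gamma(shape α, rate β) prior on the exponential rate λ, the posterior after n observations with total T = Σxᵢ is Gamma(α+n, β+T).
Sum of observations T = 8.5 minutes; n = 10.
Posterior: Gamma(1.76+10, 11.11+8.5) = Gamma(11.76, 19.61).
Posterior mean of λ = α/β = 11.76/19.61 = 0.5997.

0.5997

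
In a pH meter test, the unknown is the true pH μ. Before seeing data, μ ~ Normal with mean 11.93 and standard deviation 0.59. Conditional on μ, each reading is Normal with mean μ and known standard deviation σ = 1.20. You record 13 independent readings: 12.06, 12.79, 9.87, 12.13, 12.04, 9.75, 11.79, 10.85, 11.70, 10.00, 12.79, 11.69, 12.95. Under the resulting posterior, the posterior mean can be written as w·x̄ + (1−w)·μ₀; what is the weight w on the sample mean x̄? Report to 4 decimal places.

For Normal data with known variance σ², a Normal(μ₀, σ₀²) prior on μ is conjugate. Posterior precision = 1/σ₀² + n/σ²; posterior mean is the precision-weighted average of μ₀ and x̄.
σ₀² = 0.59² = 0.3481, σ² = 1.20² = 1.44. Prior precision 1/σ₀² = 1/0.3481; data precision n/σ² = 13/1.44.
w = (n/σ²)/(1/σ₀² + n/σ²) = n·σ₀²/(σ² + n·σ₀²) = 13·0.3481/(1.44 + 13·0.3481) = 4.5253/5.9653 = 0.7586.

0.7586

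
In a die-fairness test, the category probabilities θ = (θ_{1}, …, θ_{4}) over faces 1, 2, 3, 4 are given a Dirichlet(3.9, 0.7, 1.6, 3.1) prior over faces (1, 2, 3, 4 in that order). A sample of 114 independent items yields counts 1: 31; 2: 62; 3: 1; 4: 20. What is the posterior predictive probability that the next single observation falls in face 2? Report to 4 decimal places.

The Dirichlet prior is conjugate to the Multinomial likelihood: each posterior αⱼ = prior αⱼ + observed count nⱼ.
Posterior concentration: (34.9, 62.7, 2.6, 23.1), total = 123.3.
P(next = 2 | data) = α_{2}/Σα = 0.5085.

0.5085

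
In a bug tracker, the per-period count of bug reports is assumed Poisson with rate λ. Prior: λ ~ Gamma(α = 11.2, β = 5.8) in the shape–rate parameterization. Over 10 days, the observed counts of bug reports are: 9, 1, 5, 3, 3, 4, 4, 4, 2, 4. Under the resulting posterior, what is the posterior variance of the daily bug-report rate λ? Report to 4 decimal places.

With a Gamma(shape α, rate β) prior, the Poisson likelihood is conjugate: the posterior is Gamma(α + ΣXᵢ, β + n).
Sum of counts S = 39 over n = 10 days.
Posterior: Gamma(α+S, β+n) = Gamma(11.2+39, 5.8+10) = Gamma(50.2, 15.8).
Var = α/β² = 50.2/15.8² = 0.2011.

0.2011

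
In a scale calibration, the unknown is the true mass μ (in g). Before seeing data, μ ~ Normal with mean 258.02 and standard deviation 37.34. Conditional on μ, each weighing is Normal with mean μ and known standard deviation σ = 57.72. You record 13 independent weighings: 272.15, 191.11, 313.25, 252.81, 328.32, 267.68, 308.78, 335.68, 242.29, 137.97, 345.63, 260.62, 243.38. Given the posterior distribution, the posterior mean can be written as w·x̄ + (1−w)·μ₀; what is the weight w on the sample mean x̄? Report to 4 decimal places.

For Normal data with known variance σ², a Normal(μ₀, σ₀²) prior on μ is conjugate. Posterior precision = 1/σ₀² + n/σ²; posterior mean is the precision-weighted average of μ₀ and x̄.
σ₀² = 37.34² = 1394.2756, σ² = 57.72² = 3331.5984. Prior precision 1/σ₀² = 1/1394.2756; data precision n/σ² = 13/3331.5984.
w = (n/σ²)/(1/σ₀² + n/σ²) = n·σ₀²/(σ² + n·σ₀²) = 13·1394.2756/(3331.5984 + 13·1394.2756) = 18125.5828/21457.1812 = 0.8447.

0.8447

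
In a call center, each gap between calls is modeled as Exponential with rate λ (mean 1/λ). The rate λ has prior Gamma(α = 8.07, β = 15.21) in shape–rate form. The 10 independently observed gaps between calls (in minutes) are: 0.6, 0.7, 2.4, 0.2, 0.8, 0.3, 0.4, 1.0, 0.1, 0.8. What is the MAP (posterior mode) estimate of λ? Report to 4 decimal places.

With a Gamma(shape α, rate β) prior on the exponential rate λ, the posterior after n observations with total T = Σxᵢ is Gamma(α+n, β+T).
Sum of observations T = 7.3 minutes; n = 10.
Posterior: Gamma(8.07+10, 15.21+7.3) = Gamma(18.07, 22.51).
Mode = (α−1)/β = 0.7583.

0.7583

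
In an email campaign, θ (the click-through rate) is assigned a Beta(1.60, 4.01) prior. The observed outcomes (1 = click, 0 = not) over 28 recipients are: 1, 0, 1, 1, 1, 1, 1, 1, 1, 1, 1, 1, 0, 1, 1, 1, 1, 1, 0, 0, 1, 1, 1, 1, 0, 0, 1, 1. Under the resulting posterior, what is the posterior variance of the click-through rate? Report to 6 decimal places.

0.006042

The Beta prior is conjugate to a Binomial/Bernoulli likelihood; the update adds successes to α and failures to β.
Posterior: Beta(α+k, β+n−k) = Beta(1.60+22, 4.01+6) = Beta(23.60, 10.01).
Var = αβ/((α+β)²(α+β+1)) = 23.60·10.01/(33.61²·34.61) = 0.006042.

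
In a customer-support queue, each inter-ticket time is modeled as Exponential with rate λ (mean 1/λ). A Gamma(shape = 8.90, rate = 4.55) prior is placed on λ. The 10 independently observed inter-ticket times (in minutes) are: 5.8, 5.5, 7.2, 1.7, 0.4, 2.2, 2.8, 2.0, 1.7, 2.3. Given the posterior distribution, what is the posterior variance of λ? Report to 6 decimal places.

With a Gamma(shape α, rate β) prior on the exponential rate λ, the posterior after n observations with total T = Σxᵢ is Gamma(α+n, β+T).
Sum of observations T = 31.6 minutes; n = 10.
Posterior: Gamma(8.90+10, 4.55+31.6) = Gamma(18.90, 36.15).
Var = α/β² = 0.014463.

0.014463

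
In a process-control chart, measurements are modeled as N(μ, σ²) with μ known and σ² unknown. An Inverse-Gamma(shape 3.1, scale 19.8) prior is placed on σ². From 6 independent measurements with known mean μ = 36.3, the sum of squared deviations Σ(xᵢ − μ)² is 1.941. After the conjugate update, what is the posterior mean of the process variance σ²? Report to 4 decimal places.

With known mean μ and an Inverse-Gamma(α, β) prior on σ², the Normal likelihood is conjugate: posterior is Inv-Gamma(α + n/2, β + Σ(xᵢ−μ)²/2).
Posterior: Inv-Gamma(3.1 + 6/2, 19.8 + 1.941/2) = Inv-Gamma(6.10, 20.7705).
E[σ²|data] = β/(α−1) = 20.7705/5.10 = 4.0726.

4.0726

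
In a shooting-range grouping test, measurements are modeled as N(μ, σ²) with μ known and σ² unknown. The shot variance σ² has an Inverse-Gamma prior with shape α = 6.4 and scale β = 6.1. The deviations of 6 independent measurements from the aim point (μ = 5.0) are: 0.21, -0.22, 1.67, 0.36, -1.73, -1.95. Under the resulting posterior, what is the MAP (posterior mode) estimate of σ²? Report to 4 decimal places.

With known mean μ and an Inverse-Gamma(α, β) prior on σ², the Normal likelihood is conjugate: posterior is Inv-Gamma(α + n/2, β + Σ(xᵢ−μ)²/2).
Σ(xᵢ−μ)² = (0.21)² + (-0.22)² + (1.67)² + (0.36)² + (-1.73)² + (-1.95)² = 9.8064.
Posterior: Inv-Gamma(6.4 + 6/2, 6.1 + 9.8064/2) = Inv-Gamma(9.40, 11.00320).
Mode = β/(α+1) = 11.00320/10.40 = 1.0580.

1.0580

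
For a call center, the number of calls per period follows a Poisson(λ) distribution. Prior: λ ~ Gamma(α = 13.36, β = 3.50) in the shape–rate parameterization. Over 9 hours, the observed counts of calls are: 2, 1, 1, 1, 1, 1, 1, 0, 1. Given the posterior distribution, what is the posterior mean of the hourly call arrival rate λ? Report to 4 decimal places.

1.7888

With a Gamma(shape α, rate β) prior, the Poisson likelihood is conjugate: the posterior is Gamma(α + ΣXᵢ, β + n).
Sum of counts S = 9 over n = 9 hours.
Posterior: Gamma(α+S, β+n) = Gamma(13.36+9, 3.50+9) = Gamma(22.36, 12.50).
Posterior mean = α/β = 22.36/12.50 = 1.7888.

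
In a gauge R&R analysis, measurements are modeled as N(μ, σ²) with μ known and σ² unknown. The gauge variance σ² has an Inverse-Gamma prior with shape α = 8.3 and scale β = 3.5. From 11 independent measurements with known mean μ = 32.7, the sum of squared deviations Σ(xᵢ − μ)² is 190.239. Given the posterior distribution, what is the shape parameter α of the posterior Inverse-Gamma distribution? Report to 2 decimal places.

13.80

With known mean μ and an Inverse-Gamma(α, β) prior on σ², the Normal likelihood is conjugate: posterior is Inv-Gamma(α + n/2, β + Σ(xᵢ−μ)²/2).
Posterior: Inv-Gamma(8.3 + 11/2, 3.5 + 190.239/2) = Inv-Gamma(13.80, 98.6195).
Posterior α = 13.80.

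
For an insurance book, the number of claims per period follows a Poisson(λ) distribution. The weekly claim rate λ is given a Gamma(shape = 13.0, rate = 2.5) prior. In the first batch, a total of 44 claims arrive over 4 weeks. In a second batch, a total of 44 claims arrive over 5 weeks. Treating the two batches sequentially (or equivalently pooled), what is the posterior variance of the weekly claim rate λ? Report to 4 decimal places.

With a Gamma(shape α, rate β) prior, the Poisson likelihood is conjugate: the posterior is Gamma(α + ΣXᵢ, β + n).
After batch 1: Gamma(α+S, β+n) = Gamma(13.0+44, 2.5+4) = Gamma(57.0, 6.5).
After batch 2: Gamma(α+S, β+n) = Gamma(57.0+44, 6.5+5) = Gamma(101.0, 11.5).
Var = α/β² = 101.0/11.5² = 0.7637.

0.7637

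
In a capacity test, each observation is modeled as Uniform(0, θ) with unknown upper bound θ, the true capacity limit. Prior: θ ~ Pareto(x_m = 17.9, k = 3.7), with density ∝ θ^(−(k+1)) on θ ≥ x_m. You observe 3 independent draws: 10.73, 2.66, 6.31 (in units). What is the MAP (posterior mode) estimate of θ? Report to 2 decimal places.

A Pareto(scale x_m, shape k) prior on the upper bound θ of Uniform(0, θ) is conjugate: posterior is Pareto(max(x_m, max xᵢ), k + n).
Sample maximum = 10.73; prior scale x_m = 17.9 → posterior scale = max = 17.90.
Posterior shape = 3.7 + 3 = 6.7.
The Pareto density is decreasing on [x_m, ∞), so the mode is x_m = 17.90.

17.90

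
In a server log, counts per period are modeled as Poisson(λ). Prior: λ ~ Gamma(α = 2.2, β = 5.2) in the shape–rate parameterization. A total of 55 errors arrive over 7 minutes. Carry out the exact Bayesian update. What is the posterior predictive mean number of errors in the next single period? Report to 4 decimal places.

With a Gamma(shape α, rate β) prior, the Poisson likelihood is conjugate: the posterior is Gamma(α + ΣXᵢ, β + n).
Posterior: Gamma(α+S, β+n) = Gamma(2.2+55, 5.2+7) = Gamma(57.2, 12.2).
The predictive distribution for one future period is NegBinom with mean α/β = 4.6885.

4.6885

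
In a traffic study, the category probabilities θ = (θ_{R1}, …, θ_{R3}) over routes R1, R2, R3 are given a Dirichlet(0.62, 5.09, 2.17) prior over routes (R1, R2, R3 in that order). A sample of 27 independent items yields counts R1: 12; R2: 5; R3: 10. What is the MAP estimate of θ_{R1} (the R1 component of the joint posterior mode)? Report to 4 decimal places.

The Dirichlet prior is conjugate to the Multinomial likelihood: each posterior αⱼ = prior αⱼ + observed count nⱼ.
Posterior concentration: (12.62, 10.09, 12.17), total = 34.88.
Joint mode component: (α_{R1}−1)/(Σα−K) = 11.62/31.88 = 0.3645.

0.3645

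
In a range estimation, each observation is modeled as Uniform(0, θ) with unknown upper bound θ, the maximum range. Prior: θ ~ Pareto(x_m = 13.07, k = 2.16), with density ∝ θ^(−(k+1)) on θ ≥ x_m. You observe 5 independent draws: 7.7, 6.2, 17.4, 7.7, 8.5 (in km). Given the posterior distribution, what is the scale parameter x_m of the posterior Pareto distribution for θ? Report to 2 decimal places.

17.40

A Pareto(scale x_m, shape k) prior on the upper bound θ of Uniform(0, θ) is conjugate: posterior is Pareto(max(x_m, max xᵢ), k + n).
Sample maximum = 17.4; prior scale x_m = 13.07 → posterior scale = max = 17.40.
Posterior shape = 2.16 + 5 = 7.16.
Posterior scale x_m = 17.40.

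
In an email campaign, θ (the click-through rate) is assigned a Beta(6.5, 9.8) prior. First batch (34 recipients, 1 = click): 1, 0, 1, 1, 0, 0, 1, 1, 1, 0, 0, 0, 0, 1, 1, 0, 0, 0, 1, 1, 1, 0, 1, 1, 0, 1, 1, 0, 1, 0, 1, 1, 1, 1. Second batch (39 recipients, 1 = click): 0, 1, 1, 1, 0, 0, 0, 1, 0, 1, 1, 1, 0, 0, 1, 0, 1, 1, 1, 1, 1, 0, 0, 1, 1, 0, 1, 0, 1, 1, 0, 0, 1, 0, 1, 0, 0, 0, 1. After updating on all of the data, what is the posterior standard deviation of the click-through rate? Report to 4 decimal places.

The Beta prior is conjugate to a Binomial/Bernoulli likelihood; the update adds successes to α and failures to β.
After batch 1: Beta(6.5+20, 9.8+14) = Beta(26.5, 23.8).
After batch 2: Beta(26.5+21, 23.8+18) = Beta(47.5, 41.8).
Var = αβ/((α+β)²(α+β+1)) = 47.5·41.8/(89.3²·90.3) = 0.00275727; SD = √0.00275727 = 0.0525.

0.0525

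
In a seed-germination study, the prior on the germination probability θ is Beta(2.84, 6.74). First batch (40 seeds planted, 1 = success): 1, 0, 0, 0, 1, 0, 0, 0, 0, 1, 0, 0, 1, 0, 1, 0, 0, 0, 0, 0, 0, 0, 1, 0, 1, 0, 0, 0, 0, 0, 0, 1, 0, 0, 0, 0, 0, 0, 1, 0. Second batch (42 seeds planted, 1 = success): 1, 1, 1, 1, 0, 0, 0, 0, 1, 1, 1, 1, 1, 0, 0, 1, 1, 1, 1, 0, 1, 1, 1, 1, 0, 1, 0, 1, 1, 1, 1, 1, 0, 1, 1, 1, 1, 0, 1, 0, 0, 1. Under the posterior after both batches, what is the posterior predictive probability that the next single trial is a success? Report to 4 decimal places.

The Beta prior is conjugate to a Binomial/Bernoulli likelihood; the update adds successes to α and failures to β.
After batch 1: Beta(2.84+9, 6.74+31) = Beta(11.84, 37.74).
After batch 2: Beta(11.84+29, 37.74+13) = Beta(40.84, 50.74).
For a single future Bernoulli trial, P(success | data) = α/(α+β) = 0.4459.

0.4459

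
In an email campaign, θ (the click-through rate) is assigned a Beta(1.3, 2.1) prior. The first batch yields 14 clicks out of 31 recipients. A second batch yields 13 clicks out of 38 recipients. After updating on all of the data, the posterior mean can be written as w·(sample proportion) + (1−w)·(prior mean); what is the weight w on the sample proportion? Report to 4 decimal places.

0.9530

The Beta prior is conjugate to a Binomial/Bernoulli likelihood; the update adds successes to α and failures to β.
Total number of recipients: n = 31 + 38 = 69.
Posterior mean = (α₀+k)/(α₀+β₀+n) = [n/(α₀+β₀+n)]·(k/n) + [(α₀+β₀)/(α₀+β₀+n)]·α₀/(α₀+β₀), so only n and the prior enter the weight.
The weight on the data is w = n/(α₀+β₀+n) = 69/(1.3+2.1+69) = 69/72.4 = 0.9530.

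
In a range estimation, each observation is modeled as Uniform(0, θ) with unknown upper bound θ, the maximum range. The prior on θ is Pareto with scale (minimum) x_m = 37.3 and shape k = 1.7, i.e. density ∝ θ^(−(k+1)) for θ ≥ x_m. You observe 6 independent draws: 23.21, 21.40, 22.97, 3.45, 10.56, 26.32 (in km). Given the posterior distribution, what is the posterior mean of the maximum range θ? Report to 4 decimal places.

42.8672

A Pareto(scale x_m, shape k) prior on the upper bound θ of Uniform(0, θ) is conjugate: posterior is Pareto(max(x_m, max xᵢ), k + n).
Sample maximum = 26.32; prior scale x_m = 37.3 → posterior scale = max = 37.30.
Posterior shape = 1.7 + 6 = 7.7.
E[θ|data] = k·x_m/(k−1) = 7.7·37.30/6.7 = 42.8672.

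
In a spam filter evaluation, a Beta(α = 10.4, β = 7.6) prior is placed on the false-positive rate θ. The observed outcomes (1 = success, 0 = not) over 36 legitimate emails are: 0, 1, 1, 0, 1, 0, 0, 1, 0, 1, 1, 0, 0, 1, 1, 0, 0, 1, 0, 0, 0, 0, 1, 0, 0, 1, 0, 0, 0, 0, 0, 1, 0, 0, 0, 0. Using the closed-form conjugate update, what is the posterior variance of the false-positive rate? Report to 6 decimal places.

The Beta prior is conjugate to a Binomial/Bernoulli likelihood; the update adds successes to α and failures to β.
Posterior: Beta(α+k, β+n−k) = Beta(10.4+12, 7.6+24) = Beta(22.4, 31.6).
Var = αβ/((α+β)²(α+β+1)) = 22.4·31.6/(54.0²·55.0) = 0.004414.

0.004414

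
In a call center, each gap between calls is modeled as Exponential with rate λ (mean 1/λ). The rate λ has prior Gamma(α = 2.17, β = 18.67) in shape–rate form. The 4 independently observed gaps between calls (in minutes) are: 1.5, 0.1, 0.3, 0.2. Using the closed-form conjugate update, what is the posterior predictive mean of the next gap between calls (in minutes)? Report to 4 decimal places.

With a Gamma(shape α, rate β) prior on the exponential rate λ, the posterior after n observations with total T = Σxᵢ is Gamma(α+n, β+T).
Sum of observations T = 2.1 minutes; n = 4.
Posterior: Gamma(2.17+4, 18.67+2.1) = Gamma(6.17, 20.77).
The predictive distribution for the next observation is Lomax; its mean is β/(α−1) = 20.77/5.17 = 4.0174.

4.0174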